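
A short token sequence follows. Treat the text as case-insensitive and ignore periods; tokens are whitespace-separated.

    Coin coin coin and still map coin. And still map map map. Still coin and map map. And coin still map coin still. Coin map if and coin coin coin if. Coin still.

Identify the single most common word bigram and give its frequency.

"coin coin", 4 times

Bigram frequencies (highest first):
  coin coin: 4
  coin and: 3
  still map: 3
  map map: 3
  coin still: 3
  and still: 2
  … (11 more, each ≤ 2)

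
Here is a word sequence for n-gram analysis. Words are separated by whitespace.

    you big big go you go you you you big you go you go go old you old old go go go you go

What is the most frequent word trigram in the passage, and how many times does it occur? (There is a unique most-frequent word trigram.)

"go you go", 3 times

Trigram frequencies (highest first):
  go you go: 3
  you go you: 2
  you big big: 1
  big big go: 1
  big go you: 1
  go you you: 1
  … (13 more, each ≤ 1)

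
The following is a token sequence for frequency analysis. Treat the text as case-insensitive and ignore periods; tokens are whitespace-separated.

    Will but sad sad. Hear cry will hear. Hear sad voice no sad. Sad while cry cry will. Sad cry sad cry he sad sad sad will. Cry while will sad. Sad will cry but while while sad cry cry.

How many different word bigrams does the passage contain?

28

40 tokens → 39 bigram windows in total.
Repeated bigrams (each contributes count−1 duplicates):
  sad sad: 5
  sad cry: 3
  cry cry: 2
  cry will: 2
  sad will: 2
  will cry: 2
  will sad: 2
11 duplicate windows → 39 − 11 = 28 distinct.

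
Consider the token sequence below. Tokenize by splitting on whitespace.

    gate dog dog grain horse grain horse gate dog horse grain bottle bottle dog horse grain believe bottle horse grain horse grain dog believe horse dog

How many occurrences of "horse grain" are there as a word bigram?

Scanning the 25 overlapping bigram windows for "horse grain":
  position 5–6: horse grain
  position 10–11: horse grain
  position 15–16: horse grain
  position 19–20: horse grain
  position 21–22: horse grain

5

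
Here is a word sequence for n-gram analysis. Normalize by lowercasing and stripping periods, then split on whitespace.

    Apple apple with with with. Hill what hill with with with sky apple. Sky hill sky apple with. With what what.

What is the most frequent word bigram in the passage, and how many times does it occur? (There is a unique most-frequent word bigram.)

Bigram frequencies (highest first):
  with with: 5
  apple with: 2
  sky apple: 2
  apple apple: 1
  with hill: 1
  hill what: 1
  … (8 more, each ≤ 1)

"with with", 5 times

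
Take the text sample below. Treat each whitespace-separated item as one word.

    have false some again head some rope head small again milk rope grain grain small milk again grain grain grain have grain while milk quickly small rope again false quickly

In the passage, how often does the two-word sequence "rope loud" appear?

Scanning the 29 overlapping bigram windows for "rope loud":
  (none found)

0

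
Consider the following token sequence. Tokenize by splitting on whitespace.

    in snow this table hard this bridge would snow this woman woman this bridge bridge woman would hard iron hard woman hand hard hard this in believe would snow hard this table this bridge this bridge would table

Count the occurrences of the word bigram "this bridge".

Scanning the 37 overlapping bigram windows for "this bridge":
  position 6–7: this bridge
  position 13–14: this bridge
  position 33–34: this bridge
  position 35–36: this bridge

4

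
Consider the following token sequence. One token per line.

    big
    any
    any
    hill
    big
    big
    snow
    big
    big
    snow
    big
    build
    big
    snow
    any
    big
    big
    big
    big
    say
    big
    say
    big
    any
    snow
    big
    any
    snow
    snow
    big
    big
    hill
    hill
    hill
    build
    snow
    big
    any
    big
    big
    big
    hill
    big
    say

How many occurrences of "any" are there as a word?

6

Scanning the 44 tokens for "any":
  position 2: any
  position 3: any
  position 15: any
  position 24: any
  position 27: any
  position 38: any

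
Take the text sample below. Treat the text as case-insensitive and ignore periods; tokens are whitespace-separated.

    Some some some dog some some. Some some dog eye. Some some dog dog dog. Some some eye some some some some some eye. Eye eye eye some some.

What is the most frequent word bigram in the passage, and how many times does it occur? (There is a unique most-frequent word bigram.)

"some some", 12 times

Bigram frequencies (highest first):
  some some: 12
  some dog: 3
  eye some: 3
  eye eye: 3
  dog some: 2
  dog dog: 2
  … (2 more, each ≤ 2)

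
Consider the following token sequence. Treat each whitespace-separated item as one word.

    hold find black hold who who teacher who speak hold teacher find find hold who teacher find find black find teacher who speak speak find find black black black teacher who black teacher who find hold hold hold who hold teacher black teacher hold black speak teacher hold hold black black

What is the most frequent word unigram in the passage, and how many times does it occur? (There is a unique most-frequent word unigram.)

"hold", 11 times

Unigram frequencies (highest first):
  hold: 11
  black: 10
  find: 9
  teacher: 9
  who: 8
  speak: 4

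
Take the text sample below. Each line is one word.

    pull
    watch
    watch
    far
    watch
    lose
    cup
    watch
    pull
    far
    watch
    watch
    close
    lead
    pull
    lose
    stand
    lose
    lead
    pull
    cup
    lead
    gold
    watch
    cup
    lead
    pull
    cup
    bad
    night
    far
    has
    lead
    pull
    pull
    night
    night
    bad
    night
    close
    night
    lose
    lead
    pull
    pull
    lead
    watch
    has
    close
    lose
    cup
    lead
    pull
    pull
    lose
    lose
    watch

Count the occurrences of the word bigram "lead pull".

Scanning the 56 overlapping bigram windows for "lead pull":
  position 14–15: lead pull
  position 19–20: lead pull
  position 26–27: lead pull
  position 33–34: lead pull
  position 43–44: lead pull
  position 52–53: lead pull

6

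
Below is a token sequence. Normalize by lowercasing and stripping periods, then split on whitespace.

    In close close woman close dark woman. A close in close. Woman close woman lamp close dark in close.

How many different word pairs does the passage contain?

19 tokens → 18 bigram windows in total.
Repeated bigrams (each contributes count−1 duplicates):
  close woman: 3
  in close: 3
  close dark: 2
  woman close: 2
6 duplicate windows → 18 − 6 = 12 distinct.

12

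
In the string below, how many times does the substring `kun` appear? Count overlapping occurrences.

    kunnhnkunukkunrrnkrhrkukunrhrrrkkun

5

Sliding a length-3 window over the 35 characters (33 positions):
  position 1–3: kun
  position 7–9: kun
  position 12–14: kun
  position 24–26: kun
  position 33–35: kun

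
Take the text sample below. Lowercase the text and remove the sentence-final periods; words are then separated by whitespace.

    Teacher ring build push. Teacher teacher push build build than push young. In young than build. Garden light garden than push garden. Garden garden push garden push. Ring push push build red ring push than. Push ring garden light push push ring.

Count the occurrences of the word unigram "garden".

7

Scanning the 42 tokens for "garden":
  position 17: garden
  position 19: garden
  position 22: garden
  position 23: garden
  position 24: garden
  position 26: garden
  position 38: garden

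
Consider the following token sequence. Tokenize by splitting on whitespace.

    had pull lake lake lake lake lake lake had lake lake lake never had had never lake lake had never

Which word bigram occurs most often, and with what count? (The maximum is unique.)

"lake lake", 8 times

Bigram frequencies (highest first):
  lake lake: 8
  lake had: 2
  had never: 2
  had pull: 1
  pull lake: 1
  had lake: 1
  … (4 more, each ≤ 1)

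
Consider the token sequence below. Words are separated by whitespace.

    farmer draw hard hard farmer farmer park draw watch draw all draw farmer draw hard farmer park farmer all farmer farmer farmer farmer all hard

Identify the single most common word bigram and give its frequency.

"farmer farmer", 4 times

Bigram frequencies (highest first):
  farmer farmer: 4
  farmer draw: 2
  draw hard: 2
  hard farmer: 2
  farmer park: 2
  farmer all: 2
  … (10 more, each ≤ 1)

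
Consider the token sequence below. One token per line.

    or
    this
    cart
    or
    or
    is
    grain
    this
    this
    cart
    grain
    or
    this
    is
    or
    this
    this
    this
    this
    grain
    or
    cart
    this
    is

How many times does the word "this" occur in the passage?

9

Scanning the 24 tokens for "this":
  position 2: this
  position 8: this
  position 9: this
  position 13: this
  position 16: this
  position 17: this
  position 18: this
  position 19: this
  position 23: this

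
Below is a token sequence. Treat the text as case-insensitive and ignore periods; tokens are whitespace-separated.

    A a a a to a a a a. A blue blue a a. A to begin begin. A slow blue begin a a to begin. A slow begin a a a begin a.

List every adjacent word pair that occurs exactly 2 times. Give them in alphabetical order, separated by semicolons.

Bigram counts meeting the condition (exactly 2 times):
  a slow: 2
  to begin: 2

a slow; to begin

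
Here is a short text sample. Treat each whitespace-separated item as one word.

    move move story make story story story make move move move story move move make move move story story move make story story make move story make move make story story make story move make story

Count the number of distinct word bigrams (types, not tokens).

36 tokens → 35 bigram windows in total.
Repeated bigrams (each contributes count−1 duplicates):
  make story: 5
  move move: 5
  story make: 5
  story story: 5
  make move: 4
  move make: 4
  move story: 4
  story move: 3
27 duplicate windows → 35 − 27 = 8 distinct.

8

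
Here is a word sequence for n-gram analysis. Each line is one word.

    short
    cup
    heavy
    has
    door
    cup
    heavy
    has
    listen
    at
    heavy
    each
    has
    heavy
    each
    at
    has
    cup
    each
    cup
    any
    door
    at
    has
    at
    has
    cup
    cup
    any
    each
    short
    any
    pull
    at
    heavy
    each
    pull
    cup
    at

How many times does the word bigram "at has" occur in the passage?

Scanning the 38 overlapping bigram windows for "at has":
  position 16–17: at has
  position 23–24: at has
  position 25–26: at has

3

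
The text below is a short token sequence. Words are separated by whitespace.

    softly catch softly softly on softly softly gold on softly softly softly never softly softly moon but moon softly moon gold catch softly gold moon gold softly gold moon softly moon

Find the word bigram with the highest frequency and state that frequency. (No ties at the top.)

Bigram frequencies (highest first):
  softly softly: 5
  softly gold: 3
  softly moon: 3
  catch softly: 2
  on softly: 2
  moon softly: 2
  … (11 more, each ≤ 2)

"softly softly", 5 times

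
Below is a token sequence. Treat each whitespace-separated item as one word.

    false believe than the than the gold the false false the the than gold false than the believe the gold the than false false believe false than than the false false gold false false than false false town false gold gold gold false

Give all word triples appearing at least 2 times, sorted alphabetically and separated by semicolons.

than false false; the false false; the gold the

Trigram counts meeting the condition (at least 2 times):
  than false false: 2
  the false false: 2
  the gold the: 2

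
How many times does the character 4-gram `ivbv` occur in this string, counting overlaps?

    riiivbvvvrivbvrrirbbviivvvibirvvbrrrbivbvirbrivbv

Sliding a length-4 window over the 49 characters (46 positions):
  position 4–7: ivbv
  position 11–14: ivbv
  position 38–41: ivbv
  position 46–49: ivbv

4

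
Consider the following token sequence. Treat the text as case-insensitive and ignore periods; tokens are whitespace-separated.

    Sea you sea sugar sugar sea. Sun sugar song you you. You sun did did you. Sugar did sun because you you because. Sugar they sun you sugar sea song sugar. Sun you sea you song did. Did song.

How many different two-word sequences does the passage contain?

39 tokens → 38 bigram windows in total.
Repeated bigrams (each contributes count−1 duplicates):
  you you: 3
  did did: 2
  sea you: 2
  sugar sea: 2
  sun you: 2
  you sea: 2
  you sugar: 2
8 duplicate windows → 38 − 8 = 30 distinct.

30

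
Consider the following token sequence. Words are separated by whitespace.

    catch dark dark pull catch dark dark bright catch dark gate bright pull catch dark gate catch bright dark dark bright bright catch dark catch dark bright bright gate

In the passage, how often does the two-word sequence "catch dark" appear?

Scanning the 28 overlapping bigram windows for "catch dark":
  position 1–2: catch dark
  position 5–6: catch dark
  position 9–10: catch dark
  position 14–15: catch dark
  position 23–24: catch dark
  position 25–26: catch dark

6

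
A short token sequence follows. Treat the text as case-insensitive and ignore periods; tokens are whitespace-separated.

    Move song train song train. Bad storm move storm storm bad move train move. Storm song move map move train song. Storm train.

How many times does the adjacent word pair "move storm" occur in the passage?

2

Scanning the 22 overlapping bigram windows for "move storm":
  position 8–9: move storm
  position 14–15: move storm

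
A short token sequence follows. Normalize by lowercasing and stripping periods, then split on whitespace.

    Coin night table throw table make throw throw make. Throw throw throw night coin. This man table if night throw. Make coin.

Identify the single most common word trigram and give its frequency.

"make throw throw", 2 times

Trigram frequencies (highest first):
  make throw throw: 2
  coin night table: 1
  night table throw: 1
  table throw table: 1
  throw table make: 1
  table make throw: 1
  … (13 more, each ≤ 1)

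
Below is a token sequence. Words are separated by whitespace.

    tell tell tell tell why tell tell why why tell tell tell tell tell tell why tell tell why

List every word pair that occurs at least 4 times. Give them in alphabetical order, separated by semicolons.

Bigram counts meeting the condition (at least 4 times):
  tell tell: 10
  tell why: 4

tell tell; tell why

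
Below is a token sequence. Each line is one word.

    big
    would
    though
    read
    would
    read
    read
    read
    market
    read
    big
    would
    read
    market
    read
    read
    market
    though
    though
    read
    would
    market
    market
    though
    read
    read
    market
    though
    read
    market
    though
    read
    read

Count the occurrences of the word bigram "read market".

Scanning the 32 overlapping bigram windows for "read market":
  position 8–9: read market
  position 13–14: read market
  position 16–17: read market
  position 26–27: read market
  position 29–30: read market

5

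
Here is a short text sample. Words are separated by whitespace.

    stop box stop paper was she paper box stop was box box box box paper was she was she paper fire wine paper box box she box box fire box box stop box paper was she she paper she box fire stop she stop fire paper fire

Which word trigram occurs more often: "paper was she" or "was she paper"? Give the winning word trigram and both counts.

"paper was she" (3 vs 2)

"paper was she": 3 occurrences
"was she paper": 2 occurrences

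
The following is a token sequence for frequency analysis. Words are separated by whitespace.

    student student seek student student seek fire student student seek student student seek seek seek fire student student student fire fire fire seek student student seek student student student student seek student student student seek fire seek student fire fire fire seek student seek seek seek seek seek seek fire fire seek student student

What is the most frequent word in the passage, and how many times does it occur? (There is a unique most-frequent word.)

"student", 24 times

Unigram frequencies (highest first):
  student: 24
  seek: 19
  fire: 11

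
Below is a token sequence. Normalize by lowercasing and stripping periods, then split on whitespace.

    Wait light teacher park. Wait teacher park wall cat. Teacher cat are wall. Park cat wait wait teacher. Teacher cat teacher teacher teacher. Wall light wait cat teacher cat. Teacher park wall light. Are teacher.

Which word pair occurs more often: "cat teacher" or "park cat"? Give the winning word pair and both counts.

"cat teacher" (4 vs 1)

"cat teacher": 4 occurrences
"park cat": 1 occurrence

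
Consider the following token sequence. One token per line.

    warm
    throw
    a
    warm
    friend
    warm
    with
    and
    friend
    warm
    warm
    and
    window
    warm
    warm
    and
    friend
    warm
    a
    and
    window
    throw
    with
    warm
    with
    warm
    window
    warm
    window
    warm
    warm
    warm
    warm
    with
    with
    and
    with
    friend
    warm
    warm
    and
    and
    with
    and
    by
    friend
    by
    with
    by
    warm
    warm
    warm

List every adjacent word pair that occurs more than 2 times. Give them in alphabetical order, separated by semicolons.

Bigram counts meeting the condition (more than 2 times):
  friend warm: 4
  warm and: 3
  warm warm: 8
  warm with: 3
  window warm: 3
  with and: 3

friend warm; warm and; warm warm; warm with; window warm; with and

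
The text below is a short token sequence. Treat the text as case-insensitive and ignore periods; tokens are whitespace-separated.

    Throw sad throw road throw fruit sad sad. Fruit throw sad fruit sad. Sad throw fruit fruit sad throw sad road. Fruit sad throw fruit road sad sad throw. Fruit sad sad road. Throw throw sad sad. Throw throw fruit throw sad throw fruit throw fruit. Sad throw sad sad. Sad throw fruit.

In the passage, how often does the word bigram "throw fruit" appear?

Scanning the 52 overlapping bigram windows for "throw fruit":
  position 5–6: throw fruit
  position 15–16: throw fruit
  position 24–25: throw fruit
  position 29–30: throw fruit
  position 39–40: throw fruit
  position 43–44: throw fruit
  position 45–46: throw fruit
  position 52–53: throw fruit

8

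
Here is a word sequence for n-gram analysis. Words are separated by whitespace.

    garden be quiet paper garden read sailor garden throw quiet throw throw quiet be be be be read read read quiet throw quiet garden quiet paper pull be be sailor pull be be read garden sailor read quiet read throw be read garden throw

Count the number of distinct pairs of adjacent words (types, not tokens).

28

44 tokens → 43 bigram windows in total.
Repeated bigrams (each contributes count−1 duplicates):
  be be: 5
  be read: 3
  throw quiet: 3
  garden throw: 2
  pull be: 2
  quiet paper: 2
  quiet throw: 2
  read garden: 2
  … (2 more repeated)
15 duplicate windows → 43 − 15 = 28 distinct.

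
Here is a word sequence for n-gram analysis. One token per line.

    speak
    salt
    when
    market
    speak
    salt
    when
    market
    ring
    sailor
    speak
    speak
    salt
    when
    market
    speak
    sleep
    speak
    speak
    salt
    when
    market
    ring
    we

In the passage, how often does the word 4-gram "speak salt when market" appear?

4

Scanning the 21 overlapping 4-gram windows for "speak salt when market":
  position 1–4: speak salt when market
  position 5–8: speak salt when market
  position 12–15: speak salt when market
  position 19–22: speak salt when market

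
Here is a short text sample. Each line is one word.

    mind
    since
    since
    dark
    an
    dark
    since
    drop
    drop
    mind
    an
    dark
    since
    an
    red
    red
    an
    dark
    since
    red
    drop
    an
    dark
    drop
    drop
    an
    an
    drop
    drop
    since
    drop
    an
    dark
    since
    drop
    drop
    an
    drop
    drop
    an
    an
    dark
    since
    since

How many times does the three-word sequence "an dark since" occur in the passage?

5

Scanning the 42 overlapping trigram windows for "an dark since":
  position 5–7: an dark since
  position 11–13: an dark since
  position 17–19: an dark since
  position 32–34: an dark since
  position 41–43: an dark since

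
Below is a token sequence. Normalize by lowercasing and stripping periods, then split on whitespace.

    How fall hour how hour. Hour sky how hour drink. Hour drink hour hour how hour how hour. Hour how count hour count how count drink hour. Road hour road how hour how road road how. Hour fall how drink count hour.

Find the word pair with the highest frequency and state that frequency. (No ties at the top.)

"how hour", 6 times

Bigram frequencies (highest first):
  how hour: 6
  hour how: 5
  hour hour: 3
  drink hour: 3
  hour drink: 2
  how count: 2
  … (17 more, each ≤ 2)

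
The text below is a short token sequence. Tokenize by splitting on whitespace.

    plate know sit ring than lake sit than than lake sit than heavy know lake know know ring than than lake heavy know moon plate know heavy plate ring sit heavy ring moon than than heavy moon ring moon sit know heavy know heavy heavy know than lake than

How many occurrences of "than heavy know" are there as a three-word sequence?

Scanning the 47 overlapping trigram windows for "than heavy know":
  position 12–14: than heavy know

1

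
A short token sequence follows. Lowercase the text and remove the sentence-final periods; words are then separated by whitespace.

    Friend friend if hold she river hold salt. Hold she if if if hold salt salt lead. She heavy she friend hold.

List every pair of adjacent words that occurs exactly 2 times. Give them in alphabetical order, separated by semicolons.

Bigram counts meeting the condition (exactly 2 times):
  hold salt: 2
  hold she: 2
  if hold: 2
  if if: 2

hold salt; hold she; if hold; if if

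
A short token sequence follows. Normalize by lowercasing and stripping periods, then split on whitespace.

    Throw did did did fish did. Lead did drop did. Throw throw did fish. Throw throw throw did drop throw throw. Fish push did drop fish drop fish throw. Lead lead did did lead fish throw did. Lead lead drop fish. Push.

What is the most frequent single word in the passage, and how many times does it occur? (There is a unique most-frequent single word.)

Unigram frequencies (highest first):
  did: 12
  throw: 10
  fish: 7
  lead: 6
  drop: 5
  push: 2

"did", 12 times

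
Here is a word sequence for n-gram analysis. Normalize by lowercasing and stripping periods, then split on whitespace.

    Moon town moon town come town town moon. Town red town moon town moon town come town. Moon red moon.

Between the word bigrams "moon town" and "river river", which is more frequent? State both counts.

"moon town" (5 vs 0)

"moon town": 5 occurrences
"river river": 0 occurrences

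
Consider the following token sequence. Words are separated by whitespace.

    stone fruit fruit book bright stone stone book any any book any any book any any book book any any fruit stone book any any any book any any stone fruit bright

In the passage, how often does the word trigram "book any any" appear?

Scanning the 30 overlapping trigram windows for "book any any":
  position 8–10: book any any
  position 11–13: book any any
  position 14–16: book any any
  position 18–20: book any any
  position 23–25: book any any
  position 27–29: book any any

6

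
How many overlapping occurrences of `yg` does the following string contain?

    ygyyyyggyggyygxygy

5

Sliding a length-2 window over the 18 characters (17 positions):
  position 1–2: yg
  position 6–7: yg
  position 9–10: yg
  position 13–14: yg
  position 16–17: yg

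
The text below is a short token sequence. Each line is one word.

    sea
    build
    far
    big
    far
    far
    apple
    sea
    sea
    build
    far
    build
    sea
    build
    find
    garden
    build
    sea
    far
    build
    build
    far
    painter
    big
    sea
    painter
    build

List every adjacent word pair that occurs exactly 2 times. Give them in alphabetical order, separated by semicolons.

build sea; far build

Bigram counts meeting the condition (exactly 2 times):
  build sea: 2
  far build: 2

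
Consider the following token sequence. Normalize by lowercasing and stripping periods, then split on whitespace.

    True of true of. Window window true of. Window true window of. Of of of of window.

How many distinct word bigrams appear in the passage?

17 tokens → 16 bigram windows in total.
Repeated bigrams (each contributes count−1 duplicates):
  of of: 4
  of window: 3
  true of: 3
  window true: 2
8 duplicate windows → 16 − 8 = 8 distinct.

8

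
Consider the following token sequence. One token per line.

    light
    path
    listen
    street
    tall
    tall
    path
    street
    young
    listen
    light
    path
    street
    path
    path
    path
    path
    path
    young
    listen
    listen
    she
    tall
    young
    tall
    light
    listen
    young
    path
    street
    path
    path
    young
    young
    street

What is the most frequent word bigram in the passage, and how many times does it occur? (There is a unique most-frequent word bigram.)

"path path", 5 times

Bigram frequencies (highest first):
  path path: 5
  path street: 3
  light path: 2
  young listen: 2
  street path: 2
  path young: 2
  … (18 more, each ≤ 1)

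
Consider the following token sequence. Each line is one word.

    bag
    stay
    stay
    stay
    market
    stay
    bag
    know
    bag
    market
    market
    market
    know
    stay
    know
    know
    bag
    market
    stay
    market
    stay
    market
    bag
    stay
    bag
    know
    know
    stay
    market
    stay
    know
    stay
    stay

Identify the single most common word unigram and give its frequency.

Unigram frequencies (highest first):
  stay: 12
  market: 8
  know: 7
  bag: 6

"stay", 12 times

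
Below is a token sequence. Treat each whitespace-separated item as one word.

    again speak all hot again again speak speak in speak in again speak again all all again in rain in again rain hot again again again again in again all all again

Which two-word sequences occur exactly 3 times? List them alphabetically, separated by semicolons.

Bigram counts meeting the condition (exactly 3 times):
  again speak: 3
  in again: 3

again speak; in again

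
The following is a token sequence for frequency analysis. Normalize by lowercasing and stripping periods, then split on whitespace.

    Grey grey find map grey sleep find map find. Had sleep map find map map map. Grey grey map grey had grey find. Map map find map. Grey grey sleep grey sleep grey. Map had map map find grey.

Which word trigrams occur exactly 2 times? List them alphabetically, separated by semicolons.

Trigram counts meeting the condition (exactly 2 times):
  find map grey: 2
  find map map: 2
  grey find map: 2
  grey sleep grey: 2
  map find map: 2
  map grey grey: 2
  map map find: 2

find map grey; find map map; grey find map; grey sleep grey; map find map; map grey grey; map map find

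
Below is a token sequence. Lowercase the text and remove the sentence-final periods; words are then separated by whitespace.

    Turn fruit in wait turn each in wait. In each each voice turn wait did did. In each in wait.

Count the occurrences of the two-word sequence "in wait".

3

Scanning the 19 overlapping bigram windows for "in wait":
  position 3–4: in wait
  position 7–8: in wait
  position 19–20: in wait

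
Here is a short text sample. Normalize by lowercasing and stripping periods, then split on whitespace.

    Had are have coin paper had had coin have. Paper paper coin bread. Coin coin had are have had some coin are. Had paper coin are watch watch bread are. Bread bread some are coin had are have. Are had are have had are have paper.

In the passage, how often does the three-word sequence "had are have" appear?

5

Scanning the 44 overlapping trigram windows for "had are have":
  position 1–3: had are have
  position 16–18: had are have
  position 36–38: had are have
  position 40–42: had are have
  position 43–45: had are have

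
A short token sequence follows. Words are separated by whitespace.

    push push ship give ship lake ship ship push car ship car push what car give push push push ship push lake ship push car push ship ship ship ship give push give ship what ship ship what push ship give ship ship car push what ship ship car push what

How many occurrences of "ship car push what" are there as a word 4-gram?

3

Scanning the 48 overlapping 4-gram windows for "ship car push what":
  position 11–14: ship car push what
  position 43–46: ship car push what
  position 48–51: ship car push what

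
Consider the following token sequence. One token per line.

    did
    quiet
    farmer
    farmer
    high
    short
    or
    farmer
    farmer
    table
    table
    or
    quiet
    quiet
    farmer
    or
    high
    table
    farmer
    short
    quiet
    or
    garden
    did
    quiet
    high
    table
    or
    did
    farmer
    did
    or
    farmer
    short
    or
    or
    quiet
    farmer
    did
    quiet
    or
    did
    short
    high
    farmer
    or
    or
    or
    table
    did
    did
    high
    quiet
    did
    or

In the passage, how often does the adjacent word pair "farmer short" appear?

Scanning the 54 overlapping bigram windows for "farmer short":
  position 19–20: farmer short
  position 33–34: farmer short

2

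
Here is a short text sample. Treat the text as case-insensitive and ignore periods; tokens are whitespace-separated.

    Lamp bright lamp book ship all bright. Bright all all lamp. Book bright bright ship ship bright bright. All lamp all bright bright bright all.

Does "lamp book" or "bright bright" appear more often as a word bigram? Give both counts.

"bright bright" (5 vs 2)

"lamp book": 2 occurrences
"bright bright": 5 occurrences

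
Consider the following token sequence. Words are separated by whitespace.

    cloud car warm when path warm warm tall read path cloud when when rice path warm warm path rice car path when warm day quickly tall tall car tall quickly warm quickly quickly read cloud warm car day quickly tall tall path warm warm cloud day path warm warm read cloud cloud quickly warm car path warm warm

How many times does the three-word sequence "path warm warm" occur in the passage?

5

Scanning the 56 overlapping trigram windows for "path warm warm":
  position 5–7: path warm warm
  position 15–17: path warm warm
  position 42–44: path warm warm
  position 47–49: path warm warm
  position 56–58: path warm warm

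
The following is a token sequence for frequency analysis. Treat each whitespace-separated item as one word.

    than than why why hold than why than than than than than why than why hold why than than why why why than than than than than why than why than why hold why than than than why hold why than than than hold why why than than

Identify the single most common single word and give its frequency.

Unigram frequencies (highest first):
  than: 26
  why: 17
  hold: 5

"than", 26 times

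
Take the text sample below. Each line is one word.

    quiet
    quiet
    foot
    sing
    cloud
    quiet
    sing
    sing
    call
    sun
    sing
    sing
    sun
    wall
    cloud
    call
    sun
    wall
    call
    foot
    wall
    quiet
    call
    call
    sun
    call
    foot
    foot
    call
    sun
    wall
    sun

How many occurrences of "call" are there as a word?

Scanning the 32 tokens for "call":
  position 9: call
  position 16: call
  position 19: call
  position 23: call
  position 24: call
  position 26: call
  position 29: call

7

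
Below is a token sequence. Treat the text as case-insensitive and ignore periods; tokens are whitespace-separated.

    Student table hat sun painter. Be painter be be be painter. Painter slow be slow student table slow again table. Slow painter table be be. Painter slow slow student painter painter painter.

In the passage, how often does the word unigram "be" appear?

Scanning the 32 tokens for "be":
  position 6: be
  position 8: be
  position 9: be
  position 10: be
  position 14: be
  position 24: be
  position 25: be

7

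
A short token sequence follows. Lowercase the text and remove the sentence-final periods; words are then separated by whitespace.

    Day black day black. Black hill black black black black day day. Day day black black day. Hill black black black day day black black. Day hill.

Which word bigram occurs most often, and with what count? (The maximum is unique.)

"black black", 8 times

Bigram frequencies (highest first):
  black black: 8
  black day: 5
  day black: 4
  day day: 4
  hill black: 2
  day hill: 2
  … (1 more, each ≤ 1)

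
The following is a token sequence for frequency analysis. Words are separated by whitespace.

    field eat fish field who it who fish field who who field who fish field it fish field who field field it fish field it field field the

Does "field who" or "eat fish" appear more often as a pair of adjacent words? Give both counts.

"field who" (4 vs 1)

"field who": 4 occurrences
"eat fish": 1 occurrence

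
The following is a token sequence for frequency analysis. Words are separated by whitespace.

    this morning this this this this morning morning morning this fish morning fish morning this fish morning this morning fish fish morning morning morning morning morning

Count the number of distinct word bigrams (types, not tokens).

8

26 tokens → 25 bigram windows in total.
Repeated bigrams (each contributes count−1 duplicates):
  morning morning: 6
  fish morning: 4
  morning this: 4
  this morning: 3
  this this: 3
  morning fish: 2
  this fish: 2
17 duplicate windows → 25 − 17 = 8 distinct.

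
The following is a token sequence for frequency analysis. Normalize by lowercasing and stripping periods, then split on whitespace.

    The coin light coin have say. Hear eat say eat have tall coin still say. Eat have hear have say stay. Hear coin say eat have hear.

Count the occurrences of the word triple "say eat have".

Scanning the 25 overlapping trigram windows for "say eat have":
  position 9–11: say eat have
  position 15–17: say eat have
  position 24–26: say eat have

3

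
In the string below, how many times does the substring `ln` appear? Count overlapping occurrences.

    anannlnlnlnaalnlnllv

5

Sliding a length-2 window over the 20 characters (19 positions):
  position 6–7: ln
  position 8–9: ln
  position 10–11: ln
  position 14–15: ln
  position 16–17: ln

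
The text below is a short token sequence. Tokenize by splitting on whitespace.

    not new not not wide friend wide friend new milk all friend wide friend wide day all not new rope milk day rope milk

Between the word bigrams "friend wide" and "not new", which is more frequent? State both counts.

"friend wide": 3 occurrences
"not new": 2 occurrences

"friend wide" (3 vs 2)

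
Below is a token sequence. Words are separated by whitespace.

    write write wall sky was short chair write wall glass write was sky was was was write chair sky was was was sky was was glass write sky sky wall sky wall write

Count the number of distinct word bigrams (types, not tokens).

20

33 tokens → 32 bigram windows in total.
Repeated bigrams (each contributes count−1 duplicates):
  was was: 5
  sky was: 4
  glass write: 2
  sky wall: 2
  wall sky: 2
  was sky: 2
  write wall: 2
12 duplicate windows → 32 − 12 = 20 distinct.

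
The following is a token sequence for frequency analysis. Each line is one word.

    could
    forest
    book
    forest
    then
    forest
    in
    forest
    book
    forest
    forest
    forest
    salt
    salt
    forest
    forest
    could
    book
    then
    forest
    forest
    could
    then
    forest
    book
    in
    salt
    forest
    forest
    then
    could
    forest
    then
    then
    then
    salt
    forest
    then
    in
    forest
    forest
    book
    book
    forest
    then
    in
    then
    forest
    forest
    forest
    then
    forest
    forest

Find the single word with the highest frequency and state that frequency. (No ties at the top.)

"forest", 24 times

Unigram frequencies (highest first):
  forest: 24
  then: 11
  book: 6
  could: 4
  in: 4
  salt: 4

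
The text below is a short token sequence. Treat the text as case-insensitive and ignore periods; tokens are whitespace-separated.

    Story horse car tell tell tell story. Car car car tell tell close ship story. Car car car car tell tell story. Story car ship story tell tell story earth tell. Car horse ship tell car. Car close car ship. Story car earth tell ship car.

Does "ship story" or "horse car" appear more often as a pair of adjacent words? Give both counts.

"ship story" (3 vs 1)

"ship story": 3 occurrences
"horse car": 1 occurrence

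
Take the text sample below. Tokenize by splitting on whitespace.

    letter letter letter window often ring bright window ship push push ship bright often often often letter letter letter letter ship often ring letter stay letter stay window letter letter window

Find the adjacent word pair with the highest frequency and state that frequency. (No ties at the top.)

Bigram frequencies (highest first):
  letter letter: 6
  letter window: 2
  often ring: 2
  often often: 2
  letter stay: 2
  window often: 1
  … (15 more, each ≤ 1)

"letter letter", 6 times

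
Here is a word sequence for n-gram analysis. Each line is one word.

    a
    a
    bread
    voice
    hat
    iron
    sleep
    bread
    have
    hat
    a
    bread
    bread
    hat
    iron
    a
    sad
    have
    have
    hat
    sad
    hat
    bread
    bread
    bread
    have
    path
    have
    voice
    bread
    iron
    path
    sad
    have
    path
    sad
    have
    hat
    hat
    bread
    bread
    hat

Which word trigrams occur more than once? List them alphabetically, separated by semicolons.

bread bread hat; hat bread bread; path sad have

Trigram counts meeting the condition (more than once):
  bread bread hat: 2
  hat bread bread: 2
  path sad have: 2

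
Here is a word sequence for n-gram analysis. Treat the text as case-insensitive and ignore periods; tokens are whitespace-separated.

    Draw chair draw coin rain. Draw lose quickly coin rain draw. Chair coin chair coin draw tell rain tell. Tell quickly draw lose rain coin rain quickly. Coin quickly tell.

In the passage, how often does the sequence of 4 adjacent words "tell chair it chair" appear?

0

Scanning the 27 overlapping 4-gram windows for "tell chair it chair":
  (none found)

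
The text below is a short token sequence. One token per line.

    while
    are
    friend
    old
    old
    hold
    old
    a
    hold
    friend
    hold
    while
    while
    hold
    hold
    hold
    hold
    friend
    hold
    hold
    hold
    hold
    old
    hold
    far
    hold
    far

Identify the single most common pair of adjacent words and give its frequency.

Bigram frequencies (highest first):
  hold hold: 6
  old hold: 2
  hold old: 2
  hold friend: 2
  friend hold: 2
  hold far: 2
  … (10 more, each ≤ 1)

"hold hold", 6 times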